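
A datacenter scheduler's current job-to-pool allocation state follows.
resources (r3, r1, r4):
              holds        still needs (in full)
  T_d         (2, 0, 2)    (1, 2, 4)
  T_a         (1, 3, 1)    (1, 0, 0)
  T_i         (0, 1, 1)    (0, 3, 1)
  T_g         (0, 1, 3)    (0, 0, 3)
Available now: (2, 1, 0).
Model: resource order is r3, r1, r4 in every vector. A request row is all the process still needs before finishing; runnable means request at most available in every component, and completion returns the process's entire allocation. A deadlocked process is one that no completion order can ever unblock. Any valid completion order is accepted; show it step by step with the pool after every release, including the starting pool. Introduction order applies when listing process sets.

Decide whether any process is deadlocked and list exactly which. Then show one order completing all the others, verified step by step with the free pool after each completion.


Deadlocked: T_d and T_g.
Key observation: no order helps: past T_a, T_i, the free pool tops out at (3, 5, 2), below what each blocked process needs in r4.
A valid finishing order for the others: T_a, T_i. Step-by-step check:
  pool = (2, 1, 0)
  T_a: need (1, 0, 0) fits (2, 1, 0); releases (1, 3, 1), pool now (3, 4, 1)
  T_i: need (0, 3, 1) fits (3, 4, 1); releases (0, 1, 1), pool now (3, 5, 2)
The blocked processes can never fit:
  blocked: T_d wants (1, 2, 4), pool (3, 5, 2) — not enough r4
  blocked: T_g wants (0, 0, 3), pool (3, 5, 2) — not enough r4


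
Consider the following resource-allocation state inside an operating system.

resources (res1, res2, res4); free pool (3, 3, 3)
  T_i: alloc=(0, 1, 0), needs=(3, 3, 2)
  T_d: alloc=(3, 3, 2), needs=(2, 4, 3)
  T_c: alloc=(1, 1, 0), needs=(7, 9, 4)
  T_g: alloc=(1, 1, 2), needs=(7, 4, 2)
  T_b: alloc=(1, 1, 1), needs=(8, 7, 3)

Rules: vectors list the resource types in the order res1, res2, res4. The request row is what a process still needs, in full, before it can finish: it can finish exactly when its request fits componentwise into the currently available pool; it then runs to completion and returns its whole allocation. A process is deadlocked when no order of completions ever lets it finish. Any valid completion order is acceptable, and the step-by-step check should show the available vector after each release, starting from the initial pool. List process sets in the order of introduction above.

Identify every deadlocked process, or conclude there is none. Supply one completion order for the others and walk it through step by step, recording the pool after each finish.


Deadlocked: T_c, T_g and T_b.
Key observation: res1 is the bottleneck — with T_i, T_d done the pool holds (6, 7, 5), short of every remaining need.
One completion order for the rest: T_i, T_d. Verifying each step:
  pool = (3, 3, 3)
  T_i needs (3, 3, 2) <= (3, 3, 3) -> finishes; pool += (0, 1, 0) = (3, 4, 3)
  T_d needs (2, 4, 3) <= (3, 4, 3) -> finishes; pool += (3, 3, 2) = (6, 7, 5)
The blocked processes can never fit:
  blocked: T_c wants (7, 9, 4), pool (6, 7, 5) — not enough res1 and res2
  blocked: T_g wants (7, 4, 2), pool (6, 7, 5) — not enough res1
  blocked: T_b wants (8, 7, 3), pool (6, 7, 5) — not enough res1


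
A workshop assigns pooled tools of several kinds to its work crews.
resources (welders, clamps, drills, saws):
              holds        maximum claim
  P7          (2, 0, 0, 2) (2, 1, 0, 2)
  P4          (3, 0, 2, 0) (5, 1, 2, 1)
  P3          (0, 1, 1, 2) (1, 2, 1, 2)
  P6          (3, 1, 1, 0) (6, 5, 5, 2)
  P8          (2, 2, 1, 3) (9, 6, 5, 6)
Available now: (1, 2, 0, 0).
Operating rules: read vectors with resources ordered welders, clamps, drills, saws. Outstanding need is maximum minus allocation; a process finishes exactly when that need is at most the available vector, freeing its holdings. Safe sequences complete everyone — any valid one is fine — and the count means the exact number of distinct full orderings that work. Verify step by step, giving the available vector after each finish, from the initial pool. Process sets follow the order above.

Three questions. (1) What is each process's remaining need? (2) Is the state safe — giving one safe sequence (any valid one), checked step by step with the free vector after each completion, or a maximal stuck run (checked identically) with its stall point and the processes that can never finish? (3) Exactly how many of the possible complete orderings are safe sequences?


(1) Outstanding need per process (order welders, clamps, drills, saws):
  P7: (0, 1, 0, 0)
  P4: (2, 1, 0, 1)
  P3: (1, 1, 0, 0)
  P6: (3, 4, 4, 2)
  P8: (7, 4, 4, 3)
(2) UNSAFE.
Key observation: once P7, P3, P4 finish, the pool peaks at (6, 3, 3, 4) — and every remaining process still needs more clamps than that.
A maximal execution: P7, P3, P4 — then nothing else fits. Walking it through:
  pool = (1, 2, 0, 0)
  P7 needs (0, 1, 0, 0) <= (1, 2, 0, 0) -> finishes; pool += (2, 0, 0, 2) = (3, 2, 0, 2)
  P3 needs (1, 1, 0, 0) <= (3, 2, 0, 2) -> finishes; pool += (0, 1, 1, 2) = (3, 3, 1, 4)
  P4 needs (2, 1, 0, 1) <= (3, 3, 1, 4) -> finishes; pool += (3, 0, 2, 0) = (6, 3, 3, 4)
  P6 still needs (3, 4, 4, 2) but only (6, 3, 3, 4) is free — short on clamps and drills
  P8 still needs (7, 4, 4, 3) but only (6, 3, 3, 4) is free — short on welders, clamps and drills
Never able to finish: P6 and P8.
(3) The exact count: 0 of the possible complete orderings are safe sequences.


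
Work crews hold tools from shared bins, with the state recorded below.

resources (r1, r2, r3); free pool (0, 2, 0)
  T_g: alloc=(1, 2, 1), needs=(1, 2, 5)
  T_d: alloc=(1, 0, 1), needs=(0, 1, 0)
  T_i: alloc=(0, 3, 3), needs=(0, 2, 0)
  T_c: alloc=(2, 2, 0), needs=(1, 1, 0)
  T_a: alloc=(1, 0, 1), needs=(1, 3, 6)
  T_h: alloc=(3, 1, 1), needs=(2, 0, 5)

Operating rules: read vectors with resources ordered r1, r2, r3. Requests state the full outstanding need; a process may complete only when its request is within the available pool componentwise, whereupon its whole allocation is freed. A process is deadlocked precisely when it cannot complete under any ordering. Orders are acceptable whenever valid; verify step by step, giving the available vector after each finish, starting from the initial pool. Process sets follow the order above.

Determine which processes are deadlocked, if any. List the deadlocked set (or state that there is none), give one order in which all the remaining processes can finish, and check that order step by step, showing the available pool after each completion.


The deadlocked set is T_g, T_a and T_h.
Key observation: once T_d, T_i, T_c finish, the pool peaks at (3, 7, 4) — and every remaining process still needs more r3 than that.
The rest can finish in the order T_d, T_i, T_c. Check, step by step:
  pool = (0, 2, 0)
  T_d needs (0, 1, 0) <= (0, 2, 0) -> finishes; pool += (1, 0, 1) = (1, 2, 1)
  T_i needs (0, 2, 0) <= (1, 2, 1) -> finishes; pool += (0, 3, 3) = (1, 5, 4)
  T_c needs (1, 1, 0) <= (1, 5, 4) -> finishes; pool += (2, 2, 0) = (3, 7, 4)
None of the blocked processes ever fits:
  T_g still needs (1, 2, 5) but only (3, 7, 4) is free — short on r3
  T_a still needs (1, 3, 6) but only (3, 7, 4) is free — short on r3
  T_h still needs (2, 0, 5) but only (3, 7, 4) is free — short on r3


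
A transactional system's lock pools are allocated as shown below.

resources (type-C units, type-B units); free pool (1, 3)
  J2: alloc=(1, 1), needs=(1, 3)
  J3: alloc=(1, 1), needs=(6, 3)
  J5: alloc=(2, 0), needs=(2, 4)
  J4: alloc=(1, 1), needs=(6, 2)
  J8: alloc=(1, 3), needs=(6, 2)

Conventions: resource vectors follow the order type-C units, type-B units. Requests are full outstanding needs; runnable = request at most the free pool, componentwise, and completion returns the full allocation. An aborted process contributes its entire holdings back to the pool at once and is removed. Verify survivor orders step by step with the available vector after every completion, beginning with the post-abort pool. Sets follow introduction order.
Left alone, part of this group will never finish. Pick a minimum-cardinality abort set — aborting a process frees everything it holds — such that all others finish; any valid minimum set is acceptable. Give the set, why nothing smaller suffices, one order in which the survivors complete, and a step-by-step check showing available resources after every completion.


Minimum abort set: J3 and J4.
Key observation: J8 was stuck for good until J3 and J4 gave back (2, 2); in the order shown it finishes at step 3.
Minimality, checking each single-abort alternative: J2 alone leaves J3 blocked (short on type-C units); J3 alone leaves J4 blocked (short on type-C units); J5 alone leaves J3 blocked (short on type-C units); J4 alone leaves J3 blocked (short on type-C units); J8 alone leaves J3 blocked (short on type-C units).
The survivors complete as J5, J2, J8. Verifying each step (starting from the post-abort pool):
  pool = (3, 5)
  J5: need (2, 4) fits (3, 5); releases (2, 0), pool now (5, 5)
  J2: need (1, 3) fits (5, 5); releases (1, 1), pool now (6, 6)
  J8: need (6, 2) fits (6, 6); releases (1, 3), pool now (7, 9)


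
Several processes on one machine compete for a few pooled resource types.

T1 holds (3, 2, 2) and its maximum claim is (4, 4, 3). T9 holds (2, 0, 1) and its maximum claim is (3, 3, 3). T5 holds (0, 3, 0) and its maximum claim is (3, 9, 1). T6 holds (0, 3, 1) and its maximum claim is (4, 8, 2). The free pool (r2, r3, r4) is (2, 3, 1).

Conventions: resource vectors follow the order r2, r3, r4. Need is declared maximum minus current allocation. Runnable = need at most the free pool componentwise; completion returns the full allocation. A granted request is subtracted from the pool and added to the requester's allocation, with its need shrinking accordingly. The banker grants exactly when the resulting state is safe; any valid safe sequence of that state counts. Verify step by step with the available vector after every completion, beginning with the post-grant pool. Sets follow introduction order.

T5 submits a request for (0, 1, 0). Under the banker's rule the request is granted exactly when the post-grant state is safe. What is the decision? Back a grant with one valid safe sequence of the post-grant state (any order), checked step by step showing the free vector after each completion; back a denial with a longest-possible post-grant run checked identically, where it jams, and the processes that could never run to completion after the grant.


DENY: after the grant no complete ordering would exist.
Key observation: once T1, T9 finish, the pool peaks at (7, 4, 4) — and every remaining process still needs more r3 than that.
On the post-grant state, T1, T9 is a maximal run — nothing extends it. Step-by-step check:
  pool = (2, 2, 1)
  T1: need (1, 2, 1) fits (2, 2, 1); releases (3, 2, 2), pool now (5, 4, 3)
  T9: need (1, 3, 2) fits (5, 4, 3); releases (2, 0, 1), pool now (7, 4, 4)
  T5 still needs (3, 5, 1) but only (7, 4, 4) is free — short on r3
  T6 still needs (4, 5, 1) but only (7, 4, 4) is free — short on r3
Post-grant, the permanently blocked set is T5 and T6.


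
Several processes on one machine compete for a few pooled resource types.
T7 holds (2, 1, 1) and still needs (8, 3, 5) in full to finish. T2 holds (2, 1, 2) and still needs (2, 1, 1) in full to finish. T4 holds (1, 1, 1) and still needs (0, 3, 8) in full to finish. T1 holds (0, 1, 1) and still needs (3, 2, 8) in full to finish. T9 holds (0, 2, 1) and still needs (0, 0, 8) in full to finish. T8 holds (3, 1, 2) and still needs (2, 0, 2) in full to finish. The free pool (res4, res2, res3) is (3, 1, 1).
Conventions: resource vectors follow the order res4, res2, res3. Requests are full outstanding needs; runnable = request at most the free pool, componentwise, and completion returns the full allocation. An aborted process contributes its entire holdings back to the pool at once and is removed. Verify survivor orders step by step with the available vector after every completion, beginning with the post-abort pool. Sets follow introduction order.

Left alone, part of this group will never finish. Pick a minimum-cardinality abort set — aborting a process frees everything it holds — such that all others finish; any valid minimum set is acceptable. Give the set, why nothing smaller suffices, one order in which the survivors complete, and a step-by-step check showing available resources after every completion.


The answer: abort T4 and T9.
Key observation: the returned (1, 3, 2) from T4 and T9 is what brings T1 — unrunnable before, under any order — into play at step 4.
No one abort is enough; case by case: T7 alone leaves T4 blocked (short on res3); T2 alone leaves T4 blocked (short on res3); T4 alone leaves T1 blocked (short on res3); T1 alone leaves T4 blocked (short on res3); T9 alone leaves T4 blocked (short on res3); T8 alone leaves T4 blocked (short on res3).
The survivors complete as T8, T2, T7, T1. Walking it through (starting from the post-abort pool):
  pool = (4, 4, 3)
  run T8 (needs (2, 0, 2), free (4, 4, 3)); after release of (3, 1, 2) the pool is (7, 5, 5)
  run T2 (needs (2, 1, 1), free (7, 5, 5)); after release of (2, 1, 2) the pool is (9, 6, 7)
  run T7 (needs (8, 3, 5), free (9, 6, 7)); after release of (2, 1, 1) the pool is (11, 7, 8)
  run T1 (needs (3, 2, 8), free (11, 7, 8)); after release of (0, 1, 1) the pool is (11, 8, 9)


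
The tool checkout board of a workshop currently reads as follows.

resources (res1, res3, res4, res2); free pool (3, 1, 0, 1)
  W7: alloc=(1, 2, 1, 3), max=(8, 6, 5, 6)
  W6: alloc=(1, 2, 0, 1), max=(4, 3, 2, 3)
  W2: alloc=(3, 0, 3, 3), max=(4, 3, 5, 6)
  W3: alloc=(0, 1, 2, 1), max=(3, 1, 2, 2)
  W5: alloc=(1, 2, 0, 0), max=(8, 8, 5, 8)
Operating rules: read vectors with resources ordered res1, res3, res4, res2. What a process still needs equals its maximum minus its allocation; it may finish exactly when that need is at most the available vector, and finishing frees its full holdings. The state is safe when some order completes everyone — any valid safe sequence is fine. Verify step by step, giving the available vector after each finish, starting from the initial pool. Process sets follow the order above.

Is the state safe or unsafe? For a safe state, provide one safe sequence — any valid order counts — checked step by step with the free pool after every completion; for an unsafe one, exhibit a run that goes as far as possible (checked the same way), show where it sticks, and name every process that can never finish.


SAFE. One safe sequence: W3, W6, W2, W7, W5.
Key observation: the first exact fit in this order is W3 — it needs (3, 0, 0, 1) with (3, 1, 0, 1) free, meeting a requested resource to the last unit.
Step-by-step check:
  pool = (3, 1, 0, 1)
  W3 needs (3, 0, 0, 1) <= (3, 1, 0, 1) -> finishes; pool += (0, 1, 2, 1) = (3, 2, 2, 2)
  W6 needs (3, 1, 2, 2) <= (3, 2, 2, 2) -> finishes; pool += (1, 2, 0, 1) = (4, 4, 2, 3)
  W2 needs (1, 3, 2, 3) <= (4, 4, 2, 3) -> finishes; pool += (3, 0, 3, 3) = (7, 4, 5, 6)
  W7 needs (7, 4, 4, 3) <= (7, 4, 5, 6) -> finishes; pool += (1, 2, 1, 3) = (8, 6, 6, 9)
  W5 needs (7, 6, 5, 8) <= (8, 6, 6, 9) -> finishes; pool += (1, 2, 0, 0) = (9, 8, 6, 9)


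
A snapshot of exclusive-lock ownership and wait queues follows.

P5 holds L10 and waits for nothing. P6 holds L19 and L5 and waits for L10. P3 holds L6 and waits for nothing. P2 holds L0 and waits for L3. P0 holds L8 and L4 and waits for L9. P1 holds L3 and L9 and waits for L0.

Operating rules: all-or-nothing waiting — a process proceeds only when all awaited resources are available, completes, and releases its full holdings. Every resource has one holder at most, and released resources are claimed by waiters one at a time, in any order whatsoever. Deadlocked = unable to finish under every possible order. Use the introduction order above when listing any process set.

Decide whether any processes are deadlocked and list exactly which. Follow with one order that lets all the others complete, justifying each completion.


The deadlocked set is P2, P0 and P1.
Key observation: along P2 -> P1 -> P2, each member waits on what the next one holds — a deadlock; P0 waits into the deadlock from upstream.
A valid finishing order for the others: P3, P5, P6.
Walking it through:
  run P3 (it waits on nothing); releases L6
  run P5 (it waits on nothing); releases L10
  P6: everything it awaited (L10) is free; runs, freeing L19 and L5


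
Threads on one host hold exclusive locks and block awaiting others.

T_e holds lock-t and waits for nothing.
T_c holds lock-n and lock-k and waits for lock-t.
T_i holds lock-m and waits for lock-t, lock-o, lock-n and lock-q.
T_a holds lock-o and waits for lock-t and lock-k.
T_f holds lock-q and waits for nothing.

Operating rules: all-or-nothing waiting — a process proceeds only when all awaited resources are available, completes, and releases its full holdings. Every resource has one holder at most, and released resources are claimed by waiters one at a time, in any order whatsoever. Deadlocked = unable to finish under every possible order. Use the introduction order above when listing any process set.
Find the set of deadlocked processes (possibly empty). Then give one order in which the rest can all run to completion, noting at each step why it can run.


No process is deadlocked.
Key observation: the wait graph is acyclic; completion cascades from the unblocked processes through everyone else.
A valid finishing order for the others: T_f, T_e, T_c, T_a, T_i.
Check, step by step:
  T_f: no waits; runs immediately, freeing lock-q
  T_e: no waits; runs immediately, freeing lock-t
  run T_c (all its waits — lock-t — are resolved); releases lock-n and lock-k
  run T_a (all its waits — lock-t and lock-k — are resolved); releases lock-o
  run T_i (all its waits — lock-t, lock-o, lock-n and lock-q — are resolved); releases lock-m


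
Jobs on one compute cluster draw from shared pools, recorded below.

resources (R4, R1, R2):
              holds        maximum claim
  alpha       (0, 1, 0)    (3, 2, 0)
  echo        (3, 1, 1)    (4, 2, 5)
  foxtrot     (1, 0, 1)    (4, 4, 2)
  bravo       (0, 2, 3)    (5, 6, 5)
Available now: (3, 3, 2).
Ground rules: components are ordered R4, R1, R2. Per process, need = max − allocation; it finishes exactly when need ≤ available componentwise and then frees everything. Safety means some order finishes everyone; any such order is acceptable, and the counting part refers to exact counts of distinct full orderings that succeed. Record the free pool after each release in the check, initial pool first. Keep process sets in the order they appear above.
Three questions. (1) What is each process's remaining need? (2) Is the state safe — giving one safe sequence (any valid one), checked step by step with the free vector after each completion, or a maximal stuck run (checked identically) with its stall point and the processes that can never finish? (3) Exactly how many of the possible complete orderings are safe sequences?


(1) Outstanding need per process (order R4, R1, R2):
  alpha: (3, 1, 0)
  echo: (1, 1, 4)
  foxtrot: (3, 4, 1)
  bravo: (5, 4, 2)
(2) UNSAFE.
Key observation: after alpha, foxtrot the pool peaks at (4, 4, 3), and each blocked process is short somewhere: echo on R2; bravo on R4.
The run alpha, foxtrot cannot be extended any further. Check, step by step:
  pool = (3, 3, 2)
  run alpha (needs (3, 1, 0), free (3, 3, 2)); after release of (0, 1, 0) the pool is (3, 4, 2)
  run foxtrot (needs (3, 4, 1), free (3, 4, 2)); after release of (1, 0, 1) the pool is (4, 4, 3)
  blocked: echo wants (1, 1, 4), pool (4, 4, 3) — not enough R2
  blocked: bravo wants (5, 4, 2), pool (4, 4, 3) — not enough R4
Never able to finish: echo and bravo.
(3) Exactly 0 of the possible complete orderings are safe sequences.


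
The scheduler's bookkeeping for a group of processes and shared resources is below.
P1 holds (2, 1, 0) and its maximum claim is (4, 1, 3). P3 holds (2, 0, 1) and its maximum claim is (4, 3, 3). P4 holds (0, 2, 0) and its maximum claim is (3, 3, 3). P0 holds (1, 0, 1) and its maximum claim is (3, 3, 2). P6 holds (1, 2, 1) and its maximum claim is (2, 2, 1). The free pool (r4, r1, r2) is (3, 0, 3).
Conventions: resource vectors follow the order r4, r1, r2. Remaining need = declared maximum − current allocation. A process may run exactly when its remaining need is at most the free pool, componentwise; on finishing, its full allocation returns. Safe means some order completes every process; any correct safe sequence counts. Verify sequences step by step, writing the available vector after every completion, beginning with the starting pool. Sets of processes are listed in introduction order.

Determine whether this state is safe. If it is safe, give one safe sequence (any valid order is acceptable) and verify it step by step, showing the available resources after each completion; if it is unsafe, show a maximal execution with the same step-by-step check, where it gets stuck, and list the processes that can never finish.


The state is SAFE; one workable sequence: P6, P1, P0, P3, P4.
Key observation: the first exact fit in this order is P0 — it needs (2, 3, 1) with (6, 3, 4) free, meeting a requested resource to the last unit.
Check, step by step:
  pool = (3, 0, 3)
  run P6 (needs (1, 0, 0), free (3, 0, 3)); after release of (1, 2, 1) the pool is (4, 2, 4)
  run P1 (needs (2, 0, 3), free (4, 2, 4)); after release of (2, 1, 0) the pool is (6, 3, 4)
  run P0 (needs (2, 3, 1), free (6, 3, 4)); after release of (1, 0, 1) the pool is (7, 3, 5)
  run P3 (needs (2, 3, 2), free (7, 3, 5)); after release of (2, 0, 1) the pool is (9, 3, 6)
  run P4 (needs (3, 1, 3), free (9, 3, 6)); after release of (0, 2, 0) the pool is (9, 5, 6)


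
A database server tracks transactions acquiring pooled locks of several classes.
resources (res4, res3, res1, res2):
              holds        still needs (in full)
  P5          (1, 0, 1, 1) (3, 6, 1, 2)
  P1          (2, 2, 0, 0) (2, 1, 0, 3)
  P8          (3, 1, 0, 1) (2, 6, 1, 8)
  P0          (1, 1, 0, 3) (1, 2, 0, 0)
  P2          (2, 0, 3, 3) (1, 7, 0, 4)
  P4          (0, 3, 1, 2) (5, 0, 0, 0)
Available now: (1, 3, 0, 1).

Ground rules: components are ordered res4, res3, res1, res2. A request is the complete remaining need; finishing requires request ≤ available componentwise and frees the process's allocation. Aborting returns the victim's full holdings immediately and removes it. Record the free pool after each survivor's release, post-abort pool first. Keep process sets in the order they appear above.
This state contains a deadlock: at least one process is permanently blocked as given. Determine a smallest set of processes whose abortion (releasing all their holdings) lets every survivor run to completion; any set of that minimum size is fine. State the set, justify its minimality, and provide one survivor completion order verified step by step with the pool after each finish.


The answer: abort P2.
Key observation: before aborting P2, P4 was permanently blocked — no order could ever run it; afterwards it completes at step 2.
No smaller set exists: with zero aborts the deadlock remains.
Survivors finish in the order: P1, P4, P0, P5, P8. Step-by-step check (pool after the aborts first):
  pool = (3, 3, 3, 4)
  run P1 (needs (2, 1, 0, 3), free (3, 3, 3, 4)); after release of (2, 2, 0, 0) the pool is (5, 5, 3, 4)
  run P4 (needs (5, 0, 0, 0), free (5, 5, 3, 4)); after release of (0, 3, 1, 2) the pool is (5, 8, 4, 6)
  run P0 (needs (1, 2, 0, 0), free (5, 8, 4, 6)); after release of (1, 1, 0, 3) the pool is (6, 9, 4, 9)
  run P5 (needs (3, 6, 1, 2), free (6, 9, 4, 9)); after release of (1, 0, 1, 1) the pool is (7, 9, 5, 10)
  run P8 (needs (2, 6, 1, 8), free (7, 9, 5, 10)); after release of (3, 1, 0, 1) the pool is (10, 10, 5, 11)


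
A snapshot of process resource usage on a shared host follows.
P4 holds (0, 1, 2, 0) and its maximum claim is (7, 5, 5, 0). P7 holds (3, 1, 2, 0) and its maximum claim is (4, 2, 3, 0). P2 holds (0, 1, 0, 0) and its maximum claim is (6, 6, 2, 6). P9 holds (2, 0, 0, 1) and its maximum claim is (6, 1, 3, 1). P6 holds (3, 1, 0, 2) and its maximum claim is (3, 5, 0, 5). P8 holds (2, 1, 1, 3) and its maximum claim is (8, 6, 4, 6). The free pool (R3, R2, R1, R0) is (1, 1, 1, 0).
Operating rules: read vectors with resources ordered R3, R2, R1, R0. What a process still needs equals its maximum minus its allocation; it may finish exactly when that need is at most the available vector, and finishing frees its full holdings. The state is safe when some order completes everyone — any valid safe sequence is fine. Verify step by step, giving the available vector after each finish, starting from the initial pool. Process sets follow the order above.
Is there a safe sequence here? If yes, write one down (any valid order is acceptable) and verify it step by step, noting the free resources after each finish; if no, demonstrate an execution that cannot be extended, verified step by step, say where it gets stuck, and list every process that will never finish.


UNSAFE — no complete ordering exists.
Key observation: once P7, P9 finish, the pool peaks at (6, 2, 3, 1) — and every remaining process still needs more R2 than that.
Going as far as possible: P7, P9; after that, nothing fits. Walking it through:
  pool = (1, 1, 1, 0)
  P7: need (1, 1, 1, 0) fits (1, 1, 1, 0); releases (3, 1, 2, 0), pool now (4, 2, 3, 0)
  P9: need (4, 1, 3, 0) fits (4, 2, 3, 0); releases (2, 0, 0, 1), pool now (6, 2, 3, 1)
  blocked: P4 wants (7, 4, 3, 0), pool (6, 2, 3, 1) — not enough R3 and R2
  blocked: P2 wants (6, 5, 2, 6), pool (6, 2, 3, 1) — not enough R2 and R0
  blocked: P6 wants (0, 4, 0, 3), pool (6, 2, 3, 1) — not enough R2 and R0
  blocked: P8 wants (6, 5, 3, 3), pool (6, 2, 3, 1) — not enough R2 and R0
Processes that can never finish: P4, P2, P6 and P8.


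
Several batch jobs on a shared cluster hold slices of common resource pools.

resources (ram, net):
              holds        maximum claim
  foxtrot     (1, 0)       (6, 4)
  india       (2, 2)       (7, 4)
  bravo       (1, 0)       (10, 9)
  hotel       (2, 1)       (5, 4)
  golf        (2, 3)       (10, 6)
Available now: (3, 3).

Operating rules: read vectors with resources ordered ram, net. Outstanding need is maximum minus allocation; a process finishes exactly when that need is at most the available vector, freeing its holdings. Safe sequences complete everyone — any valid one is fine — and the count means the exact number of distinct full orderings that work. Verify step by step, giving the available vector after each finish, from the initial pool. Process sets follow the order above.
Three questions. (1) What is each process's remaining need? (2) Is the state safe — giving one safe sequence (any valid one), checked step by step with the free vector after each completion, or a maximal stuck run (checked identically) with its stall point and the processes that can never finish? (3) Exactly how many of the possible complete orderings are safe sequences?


(1) Outstanding need per process (order ram, net):
  foxtrot: (5, 4)
  india: (5, 2)
  bravo: (9, 9)
  hotel: (3, 3)
  golf: (8, 3)
(2) The state is SAFE; one workable sequence: hotel, india, foxtrot, golf, bravo.
Key observation: the first exact fit in this order is hotel — it needs (3, 3) with (3, 3) free, meeting a requested resource to the last unit.
Verifying each step:
  pool = (3, 3)
  hotel: need (3, 3) fits (3, 3); releases (2, 1), pool now (5, 4)
  india: need (5, 2) fits (5, 4); releases (2, 2), pool now (7, 6)
  foxtrot: need (5, 4) fits (7, 6); releases (1, 0), pool now (8, 6)
  golf: need (8, 3) fits (8, 6); releases (2, 3), pool now (10, 9)
  bravo: need (9, 9) fits (10, 9); releases (1, 0), pool now (11, 9)
(3) Exactly 2 of the possible complete orderings are safe sequences.


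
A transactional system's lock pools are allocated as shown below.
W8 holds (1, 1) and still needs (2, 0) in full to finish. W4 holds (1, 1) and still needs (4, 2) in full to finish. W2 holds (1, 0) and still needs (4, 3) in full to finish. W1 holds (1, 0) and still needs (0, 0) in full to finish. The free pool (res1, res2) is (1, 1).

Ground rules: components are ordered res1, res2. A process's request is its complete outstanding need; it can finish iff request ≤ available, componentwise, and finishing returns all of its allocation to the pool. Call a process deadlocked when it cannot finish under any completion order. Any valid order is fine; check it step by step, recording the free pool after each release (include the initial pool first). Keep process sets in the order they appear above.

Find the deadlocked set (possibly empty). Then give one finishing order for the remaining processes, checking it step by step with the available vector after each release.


Deadlocked: W4 and W2.
Key observation: the pool after W1, W8 is (3, 2); every surviving request exceeds it in res1, so progress ends there.
The rest can finish in the order W1, W8. Walking it through:
  pool = (1, 1)
  run W1 (needs (0, 0), free (1, 1)); after release of (1, 0) the pool is (2, 1)
  run W8 (needs (2, 0), free (2, 1)); after release of (1, 1) the pool is (3, 2)
The stuck group stays short no matter what:
  blocked: W4 wants (4, 2), pool (3, 2) — not enough res1
  blocked: W2 wants (4, 3), pool (3, 2) — not enough res1 and res2


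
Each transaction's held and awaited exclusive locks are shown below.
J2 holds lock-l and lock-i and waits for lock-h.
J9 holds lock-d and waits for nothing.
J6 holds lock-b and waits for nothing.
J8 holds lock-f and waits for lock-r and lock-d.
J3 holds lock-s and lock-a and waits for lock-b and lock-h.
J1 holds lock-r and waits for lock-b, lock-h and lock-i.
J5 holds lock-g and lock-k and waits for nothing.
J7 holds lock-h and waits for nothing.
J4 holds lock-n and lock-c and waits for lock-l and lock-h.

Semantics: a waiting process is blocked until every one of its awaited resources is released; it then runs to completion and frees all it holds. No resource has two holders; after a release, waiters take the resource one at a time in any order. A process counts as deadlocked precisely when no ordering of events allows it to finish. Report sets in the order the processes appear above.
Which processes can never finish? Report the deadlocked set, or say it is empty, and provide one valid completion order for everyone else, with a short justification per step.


Nothing here is deadlocked.
Key observation: there is no circular wait here — follow any chain and it reaches a process that is free to run now.
A valid finishing order for the others: J7, J6, J9, J2, J3, J1, J5, J4, J8.
Check, step by step:
  run J7 (it waits on nothing); releases lock-h
  run J6 (it waits on nothing); releases lock-b
  run J9 (it waits on nothing); releases lock-d
  run J2 (all its waits — lock-h — are resolved); releases lock-l and lock-i
  run J3 (all its waits — lock-b and lock-h — are resolved); releases lock-s and lock-a
  run J1 (all its waits — lock-b, lock-h and lock-i — are resolved); releases lock-r
  run J5 (it waits on nothing); releases lock-g and lock-k
  run J4 (all its waits — lock-l and lock-h — are resolved); releases lock-n and lock-c
  run J8 (all its waits — lock-r and lock-d — are resolved); releases lock-f


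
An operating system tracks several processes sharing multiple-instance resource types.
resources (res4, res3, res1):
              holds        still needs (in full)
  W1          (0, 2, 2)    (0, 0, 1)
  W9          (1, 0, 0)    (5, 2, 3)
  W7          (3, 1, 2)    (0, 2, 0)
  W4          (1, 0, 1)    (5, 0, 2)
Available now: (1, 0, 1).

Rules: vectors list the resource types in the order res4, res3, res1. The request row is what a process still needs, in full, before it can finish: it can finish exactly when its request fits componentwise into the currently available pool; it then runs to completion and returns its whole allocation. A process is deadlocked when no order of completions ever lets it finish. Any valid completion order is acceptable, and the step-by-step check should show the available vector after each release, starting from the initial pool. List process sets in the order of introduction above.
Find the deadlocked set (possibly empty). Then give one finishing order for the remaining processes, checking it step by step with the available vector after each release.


The deadlocked set is W9 and W4.
Key observation: the pool after W1, W7 is (4, 3, 5); every surviving request exceeds it in res4, so progress ends there.
A valid finishing order for the others: W1, W7. Check, step by step:
  pool = (1, 0, 1)
  run W1 (needs (0, 0, 1), free (1, 0, 1)); after release of (0, 2, 2) the pool is (1, 2, 3)
  run W7 (needs (0, 2, 0), free (1, 2, 3)); after release of (3, 1, 2) the pool is (4, 3, 5)
None of the blocked processes ever fits:
  W9 still needs (5, 2, 3) but only (4, 3, 5) is free — short on res4
  W4 still needs (5, 0, 2) but only (4, 3, 5) is free — short on res4


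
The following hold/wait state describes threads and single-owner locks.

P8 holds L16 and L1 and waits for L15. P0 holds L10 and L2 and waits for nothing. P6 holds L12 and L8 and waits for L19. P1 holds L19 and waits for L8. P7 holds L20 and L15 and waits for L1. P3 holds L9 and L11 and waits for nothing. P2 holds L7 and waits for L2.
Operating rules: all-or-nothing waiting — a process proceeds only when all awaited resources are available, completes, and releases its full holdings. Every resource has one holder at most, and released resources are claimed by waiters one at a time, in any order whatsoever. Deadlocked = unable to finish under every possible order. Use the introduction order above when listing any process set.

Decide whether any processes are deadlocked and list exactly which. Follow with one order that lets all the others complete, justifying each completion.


Deadlocked: P8, P6, P1 and P7.
Key observation: the wait chain closes on itself along P8 -> P7 -> P8; P6 and P1 are caught in further circular waits.
A valid finishing order for the others: P0, P3, P2.
Step-by-step check:
  P0 waits on nothing -> runs at once and releases L10 and L2
  P3 waits on nothing -> runs at once and releases L9 and L11
  P2 waits on L2 — all released -> runs and releases L7


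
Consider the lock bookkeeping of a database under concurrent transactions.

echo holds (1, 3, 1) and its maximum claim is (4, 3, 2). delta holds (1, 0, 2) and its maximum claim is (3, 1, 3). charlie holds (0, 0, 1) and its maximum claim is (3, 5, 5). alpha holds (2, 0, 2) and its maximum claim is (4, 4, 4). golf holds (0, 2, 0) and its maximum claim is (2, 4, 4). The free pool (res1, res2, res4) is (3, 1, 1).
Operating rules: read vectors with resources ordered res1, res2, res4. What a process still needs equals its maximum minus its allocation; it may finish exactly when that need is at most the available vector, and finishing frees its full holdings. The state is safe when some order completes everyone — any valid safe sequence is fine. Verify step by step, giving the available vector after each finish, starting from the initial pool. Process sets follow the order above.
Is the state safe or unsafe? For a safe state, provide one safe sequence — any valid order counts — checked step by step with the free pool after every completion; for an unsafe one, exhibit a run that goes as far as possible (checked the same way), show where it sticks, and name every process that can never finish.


SAFE. One safe sequence: echo, alpha, delta, golf, charlie.
Key observation: echo marks the first exact bind of the order: its need (3, 0, 1) fits the free (3, 1, 1) with zero slack on a requested resource.
Verifying each step:
  pool = (3, 1, 1)
  echo needs (3, 0, 1) <= (3, 1, 1) -> finishes; pool += (1, 3, 1) = (4, 4, 2)
  alpha needs (2, 4, 2) <= (4, 4, 2) -> finishes; pool += (2, 0, 2) = (6, 4, 4)
  delta needs (2, 1, 1) <= (6, 4, 4) -> finishes; pool += (1, 0, 2) = (7, 4, 6)
  golf needs (2, 2, 4) <= (7, 4, 6) -> finishes; pool += (0, 2, 0) = (7, 6, 6)
  charlie needs (3, 5, 4) <= (7, 6, 6) -> finishes; pool += (0, 0, 1) = (7, 6, 7)


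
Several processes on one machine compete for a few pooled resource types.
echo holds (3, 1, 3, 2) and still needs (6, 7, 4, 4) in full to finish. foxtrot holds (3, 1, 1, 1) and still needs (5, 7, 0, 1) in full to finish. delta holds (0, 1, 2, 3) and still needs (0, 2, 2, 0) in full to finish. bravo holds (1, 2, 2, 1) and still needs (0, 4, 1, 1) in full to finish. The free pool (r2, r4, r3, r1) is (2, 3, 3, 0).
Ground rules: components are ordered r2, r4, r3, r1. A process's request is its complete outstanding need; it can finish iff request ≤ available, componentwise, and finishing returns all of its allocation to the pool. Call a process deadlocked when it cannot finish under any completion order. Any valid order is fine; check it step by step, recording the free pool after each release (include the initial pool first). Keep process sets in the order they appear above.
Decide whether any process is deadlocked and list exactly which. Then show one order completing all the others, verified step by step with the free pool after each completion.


The deadlocked set is echo and foxtrot.
Key observation: the wall is r2: completing delta, bravo brings the pool only to (3, 6, 7, 4), and all the rest need more.
A valid finishing order for the others: delta, bravo. Step-by-step check:
  pool = (2, 3, 3, 0)
  run delta (needs (0, 2, 2, 0), free (2, 3, 3, 0)); after release of (0, 1, 2, 3) the pool is (2, 4, 5, 3)
  run bravo (needs (0, 4, 1, 1), free (2, 4, 5, 3)); after release of (1, 2, 2, 1) the pool is (3, 6, 7, 4)
The blocked processes can never fit:
  echo cannot run: need (6, 7, 4, 4) vs free (3, 6, 7, 4) (insufficient r2 and r4)
  foxtrot cannot run: need (5, 7, 0, 1) vs free (3, 6, 7, 4) (insufficient r2 and r4)


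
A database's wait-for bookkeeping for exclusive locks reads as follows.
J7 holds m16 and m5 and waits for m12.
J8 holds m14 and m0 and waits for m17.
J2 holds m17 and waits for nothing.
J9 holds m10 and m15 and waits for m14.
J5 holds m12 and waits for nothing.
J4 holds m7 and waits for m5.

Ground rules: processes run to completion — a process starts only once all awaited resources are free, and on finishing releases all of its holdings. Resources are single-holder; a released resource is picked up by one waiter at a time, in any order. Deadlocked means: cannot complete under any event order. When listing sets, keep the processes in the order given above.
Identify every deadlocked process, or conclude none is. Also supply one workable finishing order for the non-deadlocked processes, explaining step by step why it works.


No process is deadlocked.
Key observation: no waiting chain loops back on itself — every chain ends at a process that waits on nothing, so everyone eventually runs.
A valid finishing order for the others: J2, J5, J7, J8, J4, J9.
Check, step by step:
  run J2 (it waits on nothing); releases m17
  run J5 (it waits on nothing); releases m12
  J7: everything it awaited (m12) is free; runs, freeing m16 and m5
  J8: everything it awaited (m17) is free; runs, freeing m14 and m0
  J4: everything it awaited (m5) is free; runs, freeing m7
  J9: everything it awaited (m14) is free; runs, freeing m10 and m15


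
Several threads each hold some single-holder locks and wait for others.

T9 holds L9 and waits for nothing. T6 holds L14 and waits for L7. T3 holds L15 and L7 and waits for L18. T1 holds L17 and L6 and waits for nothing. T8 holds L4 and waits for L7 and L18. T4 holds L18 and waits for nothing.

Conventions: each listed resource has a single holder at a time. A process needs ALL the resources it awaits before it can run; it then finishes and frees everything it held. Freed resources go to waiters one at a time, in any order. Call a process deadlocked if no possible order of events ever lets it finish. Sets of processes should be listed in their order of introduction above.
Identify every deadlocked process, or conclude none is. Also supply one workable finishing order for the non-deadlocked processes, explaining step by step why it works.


No process is deadlocked.
Key observation: all waits point, directly or indirectly, at processes that can finish, so nothing is permanently blocked.
A valid finishing order for the others: T4, T3, T1, T6, T8, T9.
Verifying each step:
  T4: no waits; runs immediately, freeing L18
  run T3 (all its waits — L18 — are resolved); releases L15 and L7
  T1: no waits; runs immediately, freeing L17 and L6
  run T6 (all its waits — L7 — are resolved); releases L14
  run T8 (all its waits — L7 and L18 — are resolved); releases L4
  T9: no waits; runs immediately, freeing L9
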